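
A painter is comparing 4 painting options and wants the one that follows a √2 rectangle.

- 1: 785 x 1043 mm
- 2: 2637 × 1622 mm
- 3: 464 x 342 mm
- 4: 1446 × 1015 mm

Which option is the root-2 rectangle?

Target root-2 ≈ 1.414.
1: 1.329 (Δ0.085)  2: 1.626 (Δ0.212)  3: 1.357 (Δ0.057)  4: 1.425 (Δ0.011)

4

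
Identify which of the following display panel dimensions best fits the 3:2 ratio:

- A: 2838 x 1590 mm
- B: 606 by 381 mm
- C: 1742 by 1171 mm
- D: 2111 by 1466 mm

C

Ratios (long/short): A ≈ 1.785; B ≈ 1.591; C ≈ 1.488; D ≈ 1.440.
3:2 ≈ 1.500; option C is nearest (Δ 0.012).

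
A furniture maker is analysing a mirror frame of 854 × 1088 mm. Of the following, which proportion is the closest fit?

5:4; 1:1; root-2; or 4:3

5:4

1088/854 ≈ 1.274. Nearest candidates are 5:4 (1.250, off by 0.024) and 4:3 (1.333, off by 0.059).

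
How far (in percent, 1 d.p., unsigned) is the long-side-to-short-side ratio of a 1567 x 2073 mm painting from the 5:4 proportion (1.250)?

5.8%

Ratio = 2073 / 1567 ≈ 1.3229.
Ideal 5:4 = 1.2500. |1.3229 − 1.2500| / 1.2500 ≈ 5.83% → 5.8%.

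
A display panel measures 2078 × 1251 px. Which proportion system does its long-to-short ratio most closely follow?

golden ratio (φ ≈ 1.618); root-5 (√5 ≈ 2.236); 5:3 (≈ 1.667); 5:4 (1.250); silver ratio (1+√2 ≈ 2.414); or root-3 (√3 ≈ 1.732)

Ratio = 2078 / 1251 ≈ 1.661.
Distances: golden ratio 1.618 (Δ 0.043); root-5 2.236 (Δ 0.575); 5:3 1.667 (Δ 0.006); 5:4 1.250 (Δ 0.411); silver ratio 2.414 (Δ 0.753); root-3 1.732 (Δ 0.071).

5:3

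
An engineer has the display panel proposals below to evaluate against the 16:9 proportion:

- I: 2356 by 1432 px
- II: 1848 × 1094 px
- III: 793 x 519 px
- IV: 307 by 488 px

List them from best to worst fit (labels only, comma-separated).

Ratios: I = 2356 / 1432 ≈ 1.645; II = 1848 / 1094 ≈ 1.689; III = 793 / 519 ≈ 1.528; IV = 488 / 307 ≈ 1.590.
|Δ from 1.778|: I 0.133; II 0.089; III 0.250; IV 0.188.

II, I, IV, III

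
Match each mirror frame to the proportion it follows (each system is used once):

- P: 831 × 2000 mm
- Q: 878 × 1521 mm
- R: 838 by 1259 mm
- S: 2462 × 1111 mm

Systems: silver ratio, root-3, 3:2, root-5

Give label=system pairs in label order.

Ratios: P ≈ 2.407; Q ≈ 1.732; R ≈ 1.502; S ≈ 2.216.
Targets: silver ratio ≈ 2.414; root-3 ≈ 1.732; 3:2 ≈ 1.500; root-5 ≈ 2.236.

P=silver ratio, Q=root-3, R=3:2, S=root-5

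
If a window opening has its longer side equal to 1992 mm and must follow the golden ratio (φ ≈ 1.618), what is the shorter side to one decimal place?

golden ratio ≈ 1.61803.
Shorter side = 1992 ÷ 1.61803 ≈ 1231.127 → 1231.1 mm.

1231.1 mm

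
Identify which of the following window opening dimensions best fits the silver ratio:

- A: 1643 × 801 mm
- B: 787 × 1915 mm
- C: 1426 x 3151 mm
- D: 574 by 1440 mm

B

Ratios (long/short): A ≈ 2.051; B ≈ 2.433; C ≈ 2.210; D ≈ 2.509.
silver ratio ≈ 2.414; option B is nearest (Δ 0.019).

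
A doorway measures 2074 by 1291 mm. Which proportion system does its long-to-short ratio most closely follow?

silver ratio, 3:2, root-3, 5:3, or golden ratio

2074/1291 ≈ 1.607. Nearest candidates are golden ratio (1.618, off by 0.011) and 5:3 (1.667, off by 0.060).

golden ratio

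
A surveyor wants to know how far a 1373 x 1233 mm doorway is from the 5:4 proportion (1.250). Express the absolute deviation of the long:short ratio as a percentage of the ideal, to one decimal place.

Ratio = 1373 / 1233 ≈ 1.1135.
Ideal 5:4 = 1.2500. |1.1135 − 1.2500| / 1.2500 ≈ 10.92% → 10.9%.

10.9%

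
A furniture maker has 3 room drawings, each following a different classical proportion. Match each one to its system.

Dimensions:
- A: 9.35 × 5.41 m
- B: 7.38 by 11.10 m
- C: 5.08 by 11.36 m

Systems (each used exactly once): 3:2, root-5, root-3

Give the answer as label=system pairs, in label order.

A=root-3, B=3:2, C=root-5

A = 9.35/5.41 ≈ 1.728 → root-3 (1.732)
B = 11.10/7.38 ≈ 1.504 → 3:2 (1.500)
C = 11.36/5.08 ≈ 2.236 → root-5 (2.236)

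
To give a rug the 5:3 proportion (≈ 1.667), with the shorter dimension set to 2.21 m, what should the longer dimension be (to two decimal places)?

5:3 ≈ 1.66667.
Longer side = 2.21 × 1.66667 ≈ 3.6833 → 3.68 m.

3.68 m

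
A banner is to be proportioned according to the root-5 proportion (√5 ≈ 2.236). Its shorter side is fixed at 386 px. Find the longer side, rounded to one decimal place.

root-5 ≈ 2.23607.
Longer side = 386 × 2.23607 ≈ 863.123 → 863.1 px.

863.1 px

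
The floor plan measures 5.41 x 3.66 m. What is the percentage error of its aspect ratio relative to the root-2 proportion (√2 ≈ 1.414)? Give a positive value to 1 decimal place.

Ratio = 5.41 / 3.66 ≈ 1.4781.
Ideal root-2 ≈ 1.4142. |1.4781 − 1.4142| / 1.4142 ≈ 4.52% → 4.5%.

4.5%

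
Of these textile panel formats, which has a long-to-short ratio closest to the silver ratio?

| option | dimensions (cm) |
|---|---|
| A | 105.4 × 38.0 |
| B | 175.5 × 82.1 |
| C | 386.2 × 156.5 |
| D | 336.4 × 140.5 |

D

Target silver ratio ≈ 2.414.
A: 2.774 (Δ0.360)  B: 2.138 (Δ0.276)  C: 2.468 (Δ0.054)  D: 2.394 (Δ0.020)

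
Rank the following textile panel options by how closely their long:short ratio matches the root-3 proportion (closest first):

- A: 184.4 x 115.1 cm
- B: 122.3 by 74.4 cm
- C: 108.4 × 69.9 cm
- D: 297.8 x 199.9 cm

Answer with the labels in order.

A: 184.4/115.1 ≈ 1.602 → |1.602 − 1.732| = 0.130
B: 122.3/74.4 ≈ 1.644 → |1.644 − 1.732| = 0.088
C: 108.4/69.9 ≈ 1.551 → |1.551 − 1.732| = 0.181
D: 297.8/199.9 ≈ 1.490 → |1.490 − 1.732| = 0.242

B, A, C, D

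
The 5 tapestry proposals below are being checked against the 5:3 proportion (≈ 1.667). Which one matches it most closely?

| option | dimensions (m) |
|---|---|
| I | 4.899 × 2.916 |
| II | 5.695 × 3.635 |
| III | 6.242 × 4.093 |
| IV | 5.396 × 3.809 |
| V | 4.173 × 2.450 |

I

Ratios (long/short): I ≈ 1.680; II ≈ 1.567; III ≈ 1.525; IV ≈ 1.417; V ≈ 1.703.
5:3 ≈ 1.667; option I is nearest (Δ 0.013).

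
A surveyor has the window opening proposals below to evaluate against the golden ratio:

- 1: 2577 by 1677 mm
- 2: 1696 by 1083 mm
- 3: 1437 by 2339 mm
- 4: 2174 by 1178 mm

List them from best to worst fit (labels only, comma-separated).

3, 2, 1, 4

1: 2577/1677 ≈ 1.537 → |1.537 − 1.618| = 0.081
2: 1696/1083 ≈ 1.566 → |1.566 − 1.618| = 0.052
3: 2339/1437 ≈ 1.628 → |1.628 − 1.618| = 0.010
4: 2174/1178 ≈ 1.846 → |1.846 − 1.618| = 0.228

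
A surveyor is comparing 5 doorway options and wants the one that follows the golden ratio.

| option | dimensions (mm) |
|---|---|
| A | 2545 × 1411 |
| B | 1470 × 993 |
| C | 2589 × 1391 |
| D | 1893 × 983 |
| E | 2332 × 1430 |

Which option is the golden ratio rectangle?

Target golden ratio ≈ 1.618.
A: 1.804 (Δ0.186)  B: 1.480 (Δ0.138)  C: 1.861 (Δ0.243)  D: 1.926 (Δ0.308)  E: 1.631 (Δ0.013)

E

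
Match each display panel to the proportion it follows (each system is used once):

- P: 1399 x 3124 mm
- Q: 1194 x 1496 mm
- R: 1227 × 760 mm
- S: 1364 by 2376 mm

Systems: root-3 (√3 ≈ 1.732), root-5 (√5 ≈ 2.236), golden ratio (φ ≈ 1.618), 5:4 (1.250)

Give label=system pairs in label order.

Ratios: P ≈ 2.233; Q ≈ 1.253; R ≈ 1.614; S ≈ 1.742.
Targets: root-3 ≈ 1.732; root-5 ≈ 2.236; golden ratio ≈ 1.618; 5:4 ≈ 1.250.

P=root-5, Q=5:4, R=golden ratio, S=root-3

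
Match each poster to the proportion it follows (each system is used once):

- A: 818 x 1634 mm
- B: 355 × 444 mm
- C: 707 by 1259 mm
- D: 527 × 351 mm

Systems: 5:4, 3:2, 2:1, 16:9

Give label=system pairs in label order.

A = 1634/818 ≈ 1.998 → 2:1 (2.000)
B = 444/355 ≈ 1.251 → 5:4 (1.250)
C = 1259/707 ≈ 1.781 → 16:9 (1.778)
D = 527/351 ≈ 1.501 → 3:2 (1.500)

A=2:1, B=5:4, C=16:9, D=3:2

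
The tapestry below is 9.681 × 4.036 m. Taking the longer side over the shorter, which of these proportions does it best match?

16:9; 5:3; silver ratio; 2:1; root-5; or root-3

silver ratio

9.681/4.036 ≈ 2.399. Nearest candidates are silver ratio (2.414, off by 0.015) and root-5 (2.236, off by 0.163).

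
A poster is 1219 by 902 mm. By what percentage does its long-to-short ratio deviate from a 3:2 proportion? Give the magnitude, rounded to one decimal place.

9.9%

Ratio = 1219 / 902 ≈ 1.3514.
Ideal 3:2 = 1.5000. |1.3514 − 1.5000| / 1.5000 ≈ 9.91% → 9.9%.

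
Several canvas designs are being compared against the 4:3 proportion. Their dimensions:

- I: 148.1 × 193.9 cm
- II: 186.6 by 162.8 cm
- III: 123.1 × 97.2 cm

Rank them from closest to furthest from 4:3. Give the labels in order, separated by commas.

I, III, II

I: 193.9/148.1 ≈ 1.309 → |1.309 − 1.333| = 0.024
II: 186.6/162.8 ≈ 1.146 → |1.146 − 1.333| = 0.187
III: 123.1/97.2 ≈ 1.266 → |1.266 − 1.333| = 0.067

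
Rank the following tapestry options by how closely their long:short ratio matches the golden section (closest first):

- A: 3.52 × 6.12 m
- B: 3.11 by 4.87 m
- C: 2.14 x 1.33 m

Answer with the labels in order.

A: 6.12/3.52 ≈ 1.739 → |1.739 − 1.618| = 0.121
B: 4.87/3.11 ≈ 1.566 → |1.566 − 1.618| = 0.052
C: 2.14/1.33 ≈ 1.609 → |1.609 − 1.618| = 0.009

C, B, A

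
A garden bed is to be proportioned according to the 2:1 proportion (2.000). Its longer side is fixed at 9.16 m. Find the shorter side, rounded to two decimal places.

2:1 = 2.00000.
Shorter side = 9.16 ÷ 2.00000 ≈ 4.5800 → 4.58 m.

4.58 m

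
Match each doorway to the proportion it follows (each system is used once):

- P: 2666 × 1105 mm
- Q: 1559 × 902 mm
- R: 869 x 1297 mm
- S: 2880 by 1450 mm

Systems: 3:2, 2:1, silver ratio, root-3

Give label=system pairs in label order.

P=silver ratio, Q=root-3, R=3:2, S=2:1

Ratios: P ≈ 2.413; Q ≈ 1.728; R ≈ 1.493; S ≈ 1.986.
Targets: 3:2 ≈ 1.500; 2:1 ≈ 2.000; silver ratio ≈ 2.414; root-3 ≈ 1.732.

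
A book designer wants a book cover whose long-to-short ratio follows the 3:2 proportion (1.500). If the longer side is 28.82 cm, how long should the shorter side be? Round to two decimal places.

3:2 = 1.50000.
Shorter side = 28.82 ÷ 1.50000 ≈ 19.2133 → 19.21 cm.

19.21 cm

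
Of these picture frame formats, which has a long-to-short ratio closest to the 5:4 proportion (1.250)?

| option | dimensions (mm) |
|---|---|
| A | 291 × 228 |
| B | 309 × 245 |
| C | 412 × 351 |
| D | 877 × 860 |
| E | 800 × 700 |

Ratios (long/short): A ≈ 1.276; B ≈ 1.261; C ≈ 1.174; D ≈ 1.020; E ≈ 1.143.
5:4 ≈ 1.250; option B is nearest (Δ 0.011).

B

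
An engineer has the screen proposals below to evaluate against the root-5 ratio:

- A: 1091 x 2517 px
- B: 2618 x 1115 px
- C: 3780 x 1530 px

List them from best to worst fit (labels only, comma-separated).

A, B, C

Ratios: A = 2517 / 1091 ≈ 2.307; B = 2618 / 1115 ≈ 2.348; C = 3780 / 1530 ≈ 2.471.
|Δ from 2.236|: A 0.071; B 0.112; C 0.235.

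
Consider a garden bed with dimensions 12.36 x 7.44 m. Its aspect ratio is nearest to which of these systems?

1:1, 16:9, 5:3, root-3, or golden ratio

5:3

Ratio = 12.36 / 7.44 ≈ 1.661.
Distances: 1:1 1.000 (Δ 0.661); 16:9 1.778 (Δ 0.117); 5:3 1.667 (Δ 0.006); root-3 1.732 (Δ 0.071); golden ratio 1.618 (Δ 0.043).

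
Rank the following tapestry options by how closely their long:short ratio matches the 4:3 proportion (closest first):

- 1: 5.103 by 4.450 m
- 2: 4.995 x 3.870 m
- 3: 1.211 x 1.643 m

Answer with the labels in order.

3, 2, 1

Ratios: 1 = 5.103 / 4.450 ≈ 1.147; 2 = 4.995 / 3.870 ≈ 1.291; 3 = 1.643 / 1.211 ≈ 1.357.
|Δ from 1.333|: 1 0.186; 2 0.042; 3 0.024.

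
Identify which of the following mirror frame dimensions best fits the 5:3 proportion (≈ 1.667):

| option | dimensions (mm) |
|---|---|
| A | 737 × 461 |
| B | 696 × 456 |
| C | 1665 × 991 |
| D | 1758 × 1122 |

Ratios (long/short): A ≈ 1.599; B ≈ 1.526; C ≈ 1.680; D ≈ 1.567.
5:3 ≈ 1.667; option C is nearest (Δ 0.013).

C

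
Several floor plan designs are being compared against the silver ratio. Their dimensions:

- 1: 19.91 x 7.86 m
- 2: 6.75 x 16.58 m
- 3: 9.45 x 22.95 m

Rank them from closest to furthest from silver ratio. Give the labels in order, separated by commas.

Ratios: 1 = 19.91 / 7.86 ≈ 2.533; 2 = 16.58 / 6.75 ≈ 2.456; 3 = 22.95 / 9.45 ≈ 2.429.
|Δ from 2.414|: 1 0.119; 2 0.042; 3 0.015.

3, 2, 1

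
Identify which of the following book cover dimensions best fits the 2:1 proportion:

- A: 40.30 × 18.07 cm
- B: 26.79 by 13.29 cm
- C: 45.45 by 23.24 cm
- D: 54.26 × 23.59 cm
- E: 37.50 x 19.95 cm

Target 2:1 ≈ 2.000.
A: 2.230 (Δ0.230)  B: 2.016 (Δ0.016)  C: 1.956 (Δ0.044)  D: 2.300 (Δ0.300)  E: 1.880 (Δ0.120)

B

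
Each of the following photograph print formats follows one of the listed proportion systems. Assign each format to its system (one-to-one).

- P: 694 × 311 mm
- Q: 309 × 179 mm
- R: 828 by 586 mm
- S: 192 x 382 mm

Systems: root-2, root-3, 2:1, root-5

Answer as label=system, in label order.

Ratios: P ≈ 2.232; Q ≈ 1.726; R ≈ 1.413; S ≈ 1.990.
Targets: root-2 ≈ 1.414; root-3 ≈ 1.732; 2:1 ≈ 2.000; root-5 ≈ 2.236.

P=root-5, Q=root-3, R=root-2, S=2:1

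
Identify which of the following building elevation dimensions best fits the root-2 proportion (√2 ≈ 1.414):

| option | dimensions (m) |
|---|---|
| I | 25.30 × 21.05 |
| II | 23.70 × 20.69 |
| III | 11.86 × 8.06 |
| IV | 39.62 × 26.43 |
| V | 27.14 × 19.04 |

V

Ratios (long/short): I ≈ 1.202; II ≈ 1.145; III ≈ 1.471; IV ≈ 1.499; V ≈ 1.425.
root-2 ≈ 1.414; option V is nearest (Δ 0.011).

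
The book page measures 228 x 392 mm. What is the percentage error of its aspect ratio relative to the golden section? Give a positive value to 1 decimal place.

Ratio = 392 / 228 ≈ 1.7193.
Ideal golden ratio ≈ 1.6180. |1.7193 − 1.6180| / 1.6180 ≈ 6.26% → 6.3%.

6.3%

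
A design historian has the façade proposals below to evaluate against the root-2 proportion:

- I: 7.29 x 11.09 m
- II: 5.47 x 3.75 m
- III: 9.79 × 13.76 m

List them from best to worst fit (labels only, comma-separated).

III, II, I

Ratios: I = 11.09 / 7.29 ≈ 1.521; II = 5.47 / 3.75 ≈ 1.459; III = 13.76 / 9.79 ≈ 1.406.
|Δ from 1.414|: I 0.107; II 0.045; III 0.008.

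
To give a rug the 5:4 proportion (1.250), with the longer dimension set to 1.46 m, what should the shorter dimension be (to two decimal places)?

1.17 m

5:4 = 1.25000.
Shorter side = 1.46 ÷ 1.25000 ≈ 1.1680 → 1.17 m.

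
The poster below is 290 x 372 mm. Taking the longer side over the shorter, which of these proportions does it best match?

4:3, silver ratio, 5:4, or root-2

372/290 ≈ 1.283. Nearest candidates are 5:4 (1.250, off by 0.033) and 4:3 (1.333, off by 0.050).

5:4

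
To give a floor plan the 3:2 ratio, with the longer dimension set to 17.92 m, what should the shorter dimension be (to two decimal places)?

3:2 = 1.50000.
Shorter side = 17.92 ÷ 1.50000 ≈ 11.9467 → 11.95 m.

11.95 m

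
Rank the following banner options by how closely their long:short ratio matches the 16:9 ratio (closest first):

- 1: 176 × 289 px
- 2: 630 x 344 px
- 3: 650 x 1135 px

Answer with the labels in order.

3, 2, 1

1: 289/176 ≈ 1.642 → |1.642 − 1.778| = 0.136
2: 630/344 ≈ 1.831 → |1.831 − 1.778| = 0.053
3: 1135/650 ≈ 1.746 → |1.746 − 1.778| = 0.032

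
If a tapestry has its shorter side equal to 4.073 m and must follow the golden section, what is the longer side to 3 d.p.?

golden ratio ≈ 1.61803.
Longer side = 4.073 × 1.61803 ≈ 6.59024 → 6.590 m.

6.590 m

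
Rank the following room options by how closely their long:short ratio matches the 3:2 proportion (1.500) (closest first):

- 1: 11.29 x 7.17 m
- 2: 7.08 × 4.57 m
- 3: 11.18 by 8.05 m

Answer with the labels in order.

1: 11.29/7.17 ≈ 1.575 → |1.575 − 1.500| = 0.075
2: 7.08/4.57 ≈ 1.549 → |1.549 − 1.500| = 0.049
3: 11.18/8.05 ≈ 1.389 → |1.389 − 1.500| = 0.111

2, 1, 3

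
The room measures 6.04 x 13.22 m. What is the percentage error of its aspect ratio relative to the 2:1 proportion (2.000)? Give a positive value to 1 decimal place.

9.4%

Ratio = 13.22 / 6.04 ≈ 2.1887.
Ideal 2:1 = 2.0000. |2.1887 − 2.0000| / 2.0000 ≈ 9.43% → 9.4%.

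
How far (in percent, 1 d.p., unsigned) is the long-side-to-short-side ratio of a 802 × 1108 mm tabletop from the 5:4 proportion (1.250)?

Ratio = 1108 / 802 ≈ 1.3815.
Ideal 5:4 = 1.2500. |1.3815 − 1.2500| / 1.2500 ≈ 10.52% → 10.5%.

10.5%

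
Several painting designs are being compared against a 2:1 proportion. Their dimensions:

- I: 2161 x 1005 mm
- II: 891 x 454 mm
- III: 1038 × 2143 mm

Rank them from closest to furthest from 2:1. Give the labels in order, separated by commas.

I: 2161/1005 ≈ 2.150 → |2.150 − 2.000| = 0.150
II: 891/454 ≈ 1.963 → |1.963 − 2.000| = 0.037
III: 2143/1038 ≈ 2.065 → |2.065 − 2.000| = 0.065

II, III, I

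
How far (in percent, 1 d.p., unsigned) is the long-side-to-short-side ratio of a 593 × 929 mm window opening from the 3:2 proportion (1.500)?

Ratio = 929 / 593 ≈ 1.5666.
Ideal 3:2 = 1.5000. |1.5666 − 1.5000| / 1.5000 ≈ 4.44% → 4.4%.

4.4%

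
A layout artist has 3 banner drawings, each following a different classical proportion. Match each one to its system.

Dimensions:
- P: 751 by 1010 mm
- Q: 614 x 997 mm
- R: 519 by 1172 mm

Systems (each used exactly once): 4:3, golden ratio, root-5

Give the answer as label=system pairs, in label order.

Ratios: P ≈ 1.345; Q ≈ 1.624; R ≈ 2.258.
Targets: 4:3 ≈ 1.333; golden ratio ≈ 1.618; root-5 ≈ 2.236.

P=4:3, Q=golden ratio, R=root-5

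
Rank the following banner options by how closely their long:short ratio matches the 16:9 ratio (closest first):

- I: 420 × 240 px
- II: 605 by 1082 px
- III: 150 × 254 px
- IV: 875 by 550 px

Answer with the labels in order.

II, I, III, IV

Ratios: I = 420 / 240 ≈ 1.750; II = 1082 / 605 ≈ 1.788; III = 254 / 150 ≈ 1.693; IV = 875 / 550 ≈ 1.591.
|Δ from 1.778|: I 0.028; II 0.010; III 0.085; IV 0.187.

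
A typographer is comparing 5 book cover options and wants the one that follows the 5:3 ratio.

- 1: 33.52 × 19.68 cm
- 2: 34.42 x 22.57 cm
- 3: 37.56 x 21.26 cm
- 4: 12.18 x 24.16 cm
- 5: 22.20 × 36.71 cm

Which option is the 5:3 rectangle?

Target 5:3 ≈ 1.667.
1: 1.703 (Δ0.036)  2: 1.525 (Δ0.142)  3: 1.767 (Δ0.100)  4: 1.984 (Δ0.317)  5: 1.654 (Δ0.013)

5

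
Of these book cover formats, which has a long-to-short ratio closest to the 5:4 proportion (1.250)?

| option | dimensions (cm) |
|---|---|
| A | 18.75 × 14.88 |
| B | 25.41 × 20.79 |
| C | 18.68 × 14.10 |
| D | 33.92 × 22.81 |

Ratios (long/short): A ≈ 1.260; B ≈ 1.222; C ≈ 1.325; D ≈ 1.487.
5:4 ≈ 1.250; option A is nearest (Δ 0.010).

A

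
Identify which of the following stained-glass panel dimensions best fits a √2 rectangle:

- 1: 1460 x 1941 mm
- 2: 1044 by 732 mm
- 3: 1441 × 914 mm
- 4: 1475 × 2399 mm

2

Ratios (long/short): 1 ≈ 1.329; 2 ≈ 1.426; 3 ≈ 1.577; 4 ≈ 1.626.
root-2 ≈ 1.414; option 2 is nearest (Δ 0.012).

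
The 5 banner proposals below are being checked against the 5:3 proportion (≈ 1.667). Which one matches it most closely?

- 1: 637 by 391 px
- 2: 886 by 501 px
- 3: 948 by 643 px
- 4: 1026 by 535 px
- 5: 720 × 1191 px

5

Ratios (long/short): 1 ≈ 1.629; 2 ≈ 1.768; 3 ≈ 1.474; 4 ≈ 1.918; 5 ≈ 1.654.
5:3 ≈ 1.667; option 5 is nearest (Δ 0.013).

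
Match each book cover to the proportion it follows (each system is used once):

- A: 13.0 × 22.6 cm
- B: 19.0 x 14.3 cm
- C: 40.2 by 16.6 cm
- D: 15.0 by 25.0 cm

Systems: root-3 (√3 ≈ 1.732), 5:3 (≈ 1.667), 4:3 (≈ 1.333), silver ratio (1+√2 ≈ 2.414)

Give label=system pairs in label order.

A=root-3, B=4:3, C=silver ratio, D=5:3

A = 22.6/13.0 ≈ 1.738 → root-3 (1.732)
B = 19.0/14.3 ≈ 1.329 → 4:3 (1.333)
C = 40.2/16.6 ≈ 2.422 → silver ratio (2.414)
D = 25.0/15.0 ≈ 1.667 → 5:3 (1.667)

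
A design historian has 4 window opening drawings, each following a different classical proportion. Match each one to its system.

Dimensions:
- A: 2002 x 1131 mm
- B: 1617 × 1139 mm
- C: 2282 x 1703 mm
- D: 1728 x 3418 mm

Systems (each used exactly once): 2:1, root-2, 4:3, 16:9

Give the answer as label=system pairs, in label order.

A=16:9, B=root-2, C=4:3, D=2:1

Ratios: A ≈ 1.770; B ≈ 1.420; C ≈ 1.340; D ≈ 1.978.
Targets: 2:1 ≈ 2.000; root-2 ≈ 1.414; 4:3 ≈ 1.333; 16:9 ≈ 1.778.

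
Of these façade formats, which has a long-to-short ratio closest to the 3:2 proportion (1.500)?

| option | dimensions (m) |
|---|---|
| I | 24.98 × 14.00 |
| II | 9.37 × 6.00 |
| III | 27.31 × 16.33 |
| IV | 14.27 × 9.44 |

IV

Target 3:2 ≈ 1.500.
I: 1.784 (Δ0.284)  II: 1.562 (Δ0.062)  III: 1.672 (Δ0.172)  IV: 1.512 (Δ0.012)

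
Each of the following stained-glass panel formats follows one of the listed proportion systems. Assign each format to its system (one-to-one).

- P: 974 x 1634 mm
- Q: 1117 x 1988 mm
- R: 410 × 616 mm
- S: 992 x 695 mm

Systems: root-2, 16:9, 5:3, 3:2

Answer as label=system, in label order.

P=5:3, Q=16:9, R=3:2, S=root-2

Ratios: P ≈ 1.678; Q ≈ 1.780; R ≈ 1.502; S ≈ 1.427.
Targets: root-2 ≈ 1.414; 16:9 ≈ 1.778; 5:3 ≈ 1.667; 3:2 ≈ 1.500.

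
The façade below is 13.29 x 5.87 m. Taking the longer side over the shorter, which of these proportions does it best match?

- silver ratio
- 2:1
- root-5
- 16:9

root-5

13.29/5.87 ≈ 2.264. Nearest candidates are root-5 (2.236, off by 0.028) and silver ratio (2.414, off by 0.150).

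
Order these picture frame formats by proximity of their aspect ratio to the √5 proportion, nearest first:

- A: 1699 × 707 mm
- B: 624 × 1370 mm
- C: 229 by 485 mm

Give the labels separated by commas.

A: 1699/707 ≈ 2.403 → |2.403 − 2.236| = 0.167
B: 1370/624 ≈ 2.196 → |2.196 − 2.236| = 0.040
C: 485/229 ≈ 2.118 → |2.118 − 2.236| = 0.118

B, C, A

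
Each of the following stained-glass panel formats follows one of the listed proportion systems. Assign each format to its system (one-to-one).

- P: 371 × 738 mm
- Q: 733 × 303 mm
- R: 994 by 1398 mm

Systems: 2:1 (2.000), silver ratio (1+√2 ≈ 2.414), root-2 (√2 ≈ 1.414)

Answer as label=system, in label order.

P = 738/371 ≈ 1.989 → 2:1 (2.000)
Q = 733/303 ≈ 2.419 → silver ratio (2.414)
R = 1398/994 ≈ 1.406 → root-2 (1.414)

P=2:1, Q=silver ratio, R=root-2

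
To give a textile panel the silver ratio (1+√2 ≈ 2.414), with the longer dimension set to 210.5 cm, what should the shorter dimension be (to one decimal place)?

silver ratio ≈ 2.41421.
Shorter side = 210.5 ÷ 2.41421 ≈ 87.192 → 87.2 cm.

87.2 cm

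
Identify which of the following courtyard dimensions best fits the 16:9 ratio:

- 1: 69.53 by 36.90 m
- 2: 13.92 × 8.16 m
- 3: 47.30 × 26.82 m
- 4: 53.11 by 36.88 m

3

Target 16:9 ≈ 1.778.
1: 1.884 (Δ0.106)  2: 1.706 (Δ0.072)  3: 1.764 (Δ0.014)  4: 1.440 (Δ0.338)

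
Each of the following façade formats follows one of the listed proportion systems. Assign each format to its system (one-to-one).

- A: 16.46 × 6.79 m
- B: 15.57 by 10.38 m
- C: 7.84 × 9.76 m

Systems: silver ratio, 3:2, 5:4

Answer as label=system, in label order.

A=silver ratio, B=3:2, C=5:4

Ratios: A ≈ 2.424; B ≈ 1.500; C ≈ 1.245.
Targets: silver ratio ≈ 2.414; 3:2 ≈ 1.500; 5:4 ≈ 1.250.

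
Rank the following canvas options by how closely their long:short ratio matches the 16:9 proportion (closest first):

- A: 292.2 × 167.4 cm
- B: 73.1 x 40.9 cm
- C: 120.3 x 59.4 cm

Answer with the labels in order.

B, A, C

A: 292.2/167.4 ≈ 1.746 → |1.746 − 1.778| = 0.032
B: 73.1/40.9 ≈ 1.787 → |1.787 − 1.778| = 0.009
C: 120.3/59.4 ≈ 2.025 → |2.025 − 1.778| = 0.247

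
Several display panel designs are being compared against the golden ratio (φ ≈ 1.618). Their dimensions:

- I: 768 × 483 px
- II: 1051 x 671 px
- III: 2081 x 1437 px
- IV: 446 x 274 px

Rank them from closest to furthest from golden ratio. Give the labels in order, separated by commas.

IV, I, II, III

Ratios: I = 768 / 483 ≈ 1.590; II = 1051 / 671 ≈ 1.566; III = 2081 / 1437 ≈ 1.448; IV = 446 / 274 ≈ 1.628.
|Δ from 1.618|: I 0.028; II 0.052; III 0.170; IV 0.010.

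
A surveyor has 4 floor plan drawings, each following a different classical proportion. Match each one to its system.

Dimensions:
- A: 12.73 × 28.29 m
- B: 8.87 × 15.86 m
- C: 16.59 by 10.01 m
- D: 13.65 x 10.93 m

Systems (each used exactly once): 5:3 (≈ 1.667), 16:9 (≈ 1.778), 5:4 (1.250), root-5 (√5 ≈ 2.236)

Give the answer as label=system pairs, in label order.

A = 28.29/12.73 ≈ 2.222 → root-5 (2.236)
B = 15.86/8.87 ≈ 1.788 → 16:9 (1.778)
C = 16.59/10.01 ≈ 1.657 → 5:3 (1.667)
D = 13.65/10.93 ≈ 1.249 → 5:4 (1.250)

A=root-5, B=16:9, C=5:3, D=5:4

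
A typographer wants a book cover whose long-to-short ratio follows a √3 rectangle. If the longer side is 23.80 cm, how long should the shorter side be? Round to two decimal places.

root-3 ≈ 1.73205.
Shorter side = 23.80 ÷ 1.73205 ≈ 13.7409 → 13.74 cm.

13.74 cm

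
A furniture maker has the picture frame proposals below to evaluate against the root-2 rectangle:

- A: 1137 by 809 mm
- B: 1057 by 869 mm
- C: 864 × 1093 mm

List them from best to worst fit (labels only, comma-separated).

Ratios: A = 1137 / 809 ≈ 1.405; B = 1057 / 869 ≈ 1.216; C = 1093 / 864 ≈ 1.265.
|Δ from 1.414|: A 0.009; B 0.198; C 0.149.

A, C, B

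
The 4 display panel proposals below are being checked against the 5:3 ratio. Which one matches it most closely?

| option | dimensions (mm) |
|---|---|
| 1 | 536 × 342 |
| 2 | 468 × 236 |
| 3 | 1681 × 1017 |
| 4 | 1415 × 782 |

Ratios (long/short): 1 ≈ 1.567; 2 ≈ 1.983; 3 ≈ 1.653; 4 ≈ 1.809.
5:3 ≈ 1.667; option 3 is nearest (Δ 0.014).

3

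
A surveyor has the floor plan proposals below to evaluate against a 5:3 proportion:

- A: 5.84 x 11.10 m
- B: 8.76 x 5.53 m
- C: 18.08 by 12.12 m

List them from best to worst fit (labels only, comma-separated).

B, C, A

A: 11.10/5.84 ≈ 1.901 → |1.901 − 1.667| = 0.234
B: 8.76/5.53 ≈ 1.584 → |1.584 − 1.667| = 0.083
C: 18.08/12.12 ≈ 1.492 → |1.492 − 1.667| = 0.175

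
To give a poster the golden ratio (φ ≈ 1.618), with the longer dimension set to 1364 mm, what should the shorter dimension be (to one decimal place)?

843.0 mm

golden ratio ≈ 1.61803.
Shorter side = 1364 ÷ 1.61803 ≈ 843.000 → 843.0 mm.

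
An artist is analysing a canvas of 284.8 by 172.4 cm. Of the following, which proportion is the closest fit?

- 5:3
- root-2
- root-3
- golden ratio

Ratio = 284.8 / 172.4 ≈ 1.652.
Distances: 5:3 1.667 (Δ 0.015); root-2 1.414 (Δ 0.238); root-3 1.732 (Δ 0.080); golden ratio 1.618 (Δ 0.034).

5:3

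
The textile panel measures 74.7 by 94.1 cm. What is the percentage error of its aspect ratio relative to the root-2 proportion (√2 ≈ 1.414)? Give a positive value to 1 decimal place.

Ratio = 94.1 / 74.7 ≈ 1.2597.
Ideal root-2 ≈ 1.4142. |1.2597 − 1.4142| / 1.4142 ≈ 10.92% → 10.9%.

10.9%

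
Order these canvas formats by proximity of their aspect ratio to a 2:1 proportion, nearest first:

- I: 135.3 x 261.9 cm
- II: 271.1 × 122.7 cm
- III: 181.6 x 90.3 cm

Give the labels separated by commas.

III, I, II

Ratios: I = 261.9 / 135.3 ≈ 1.936; II = 271.1 / 122.7 ≈ 2.209; III = 181.6 / 90.3 ≈ 2.011.
|Δ from 2.000|: I 0.064; II 0.209; III 0.011.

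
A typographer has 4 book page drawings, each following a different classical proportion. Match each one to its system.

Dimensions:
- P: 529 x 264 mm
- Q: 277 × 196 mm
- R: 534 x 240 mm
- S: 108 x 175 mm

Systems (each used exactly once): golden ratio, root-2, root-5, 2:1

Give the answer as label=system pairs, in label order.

P=2:1, Q=root-2, R=root-5, S=golden ratio

Ratios: P ≈ 2.004; Q ≈ 1.413; R ≈ 2.225; S ≈ 1.620.
Targets: golden ratio ≈ 1.618; root-2 ≈ 1.414; root-5 ≈ 2.236; 2:1 ≈ 2.000.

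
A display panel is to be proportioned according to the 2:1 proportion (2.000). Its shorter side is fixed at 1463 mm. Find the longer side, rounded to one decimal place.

2926.0 mm

2:1 = 2.00000.
Longer side = 1463 × 2.00000 ≈ 2926.000 → 2926.0 mm.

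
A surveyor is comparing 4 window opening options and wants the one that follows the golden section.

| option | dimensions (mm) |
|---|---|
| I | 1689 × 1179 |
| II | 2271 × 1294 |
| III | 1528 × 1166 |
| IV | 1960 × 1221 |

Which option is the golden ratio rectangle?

Ratios (long/short): I ≈ 1.433; II ≈ 1.755; III ≈ 1.310; IV ≈ 1.605.
golden ratio ≈ 1.618; option IV is nearest (Δ 0.013).

IV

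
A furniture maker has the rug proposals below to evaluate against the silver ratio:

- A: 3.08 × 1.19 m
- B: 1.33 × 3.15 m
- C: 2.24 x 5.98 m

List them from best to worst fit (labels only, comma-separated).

A: 3.08/1.19 ≈ 2.588 → |2.588 − 2.414| = 0.174
B: 3.15/1.33 ≈ 2.368 → |2.368 − 2.414| = 0.046
C: 5.98/2.24 ≈ 2.670 → |2.670 − 2.414| = 0.256

B, A, C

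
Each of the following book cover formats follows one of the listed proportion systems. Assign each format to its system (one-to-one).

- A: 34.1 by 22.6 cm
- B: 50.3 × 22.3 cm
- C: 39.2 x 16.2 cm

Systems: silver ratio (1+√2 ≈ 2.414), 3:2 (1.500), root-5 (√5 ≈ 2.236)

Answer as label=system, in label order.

A = 34.1/22.6 ≈ 1.509 → 3:2 (1.500)
B = 50.3/22.3 ≈ 2.256 → root-5 (2.236)
C = 39.2/16.2 ≈ 2.420 → silver ratio (2.414)

A=3:2, B=root-5, C=silver ratio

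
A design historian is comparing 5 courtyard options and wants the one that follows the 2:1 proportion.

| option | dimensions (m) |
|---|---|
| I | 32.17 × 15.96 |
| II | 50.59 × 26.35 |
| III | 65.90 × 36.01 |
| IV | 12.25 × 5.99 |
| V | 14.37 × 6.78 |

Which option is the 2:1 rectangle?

Target 2:1 ≈ 2.000.
I: 2.016 (Δ0.016)  II: 1.920 (Δ0.080)  III: 1.830 (Δ0.170)  IV: 2.045 (Δ0.045)  V: 2.119 (Δ0.119)

I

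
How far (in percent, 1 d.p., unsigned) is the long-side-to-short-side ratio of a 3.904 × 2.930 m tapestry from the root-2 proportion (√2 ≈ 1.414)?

5.8%

Ratio = 3.904 / 2.930 ≈ 1.3324.
Ideal root-2 ≈ 1.4142. |1.3324 − 1.4142| / 1.4142 ≈ 5.78% → 5.8%.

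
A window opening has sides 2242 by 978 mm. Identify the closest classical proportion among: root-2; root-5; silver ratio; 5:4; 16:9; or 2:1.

root-5

Ratio = 2242 / 978 ≈ 2.292.
Distances: root-2 1.414 (Δ 0.878); root-5 2.236 (Δ 0.056); silver ratio 2.414 (Δ 0.122); 5:4 1.250 (Δ 1.042); 16:9 1.778 (Δ 0.514); 2:1 2.000 (Δ 0.292).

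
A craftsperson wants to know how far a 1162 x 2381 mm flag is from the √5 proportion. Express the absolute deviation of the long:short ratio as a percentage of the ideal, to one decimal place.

8.4%

Ratio = 2381 / 1162 ≈ 2.0491.
Ideal root-5 ≈ 2.2361. |2.0491 − 2.2361| / 2.2361 ≈ 8.36% → 8.4%.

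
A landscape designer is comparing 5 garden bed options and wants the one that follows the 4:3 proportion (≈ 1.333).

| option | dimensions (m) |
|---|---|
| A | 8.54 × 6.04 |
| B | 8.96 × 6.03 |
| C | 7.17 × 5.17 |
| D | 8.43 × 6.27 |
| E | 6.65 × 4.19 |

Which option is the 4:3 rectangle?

D

Ratios (long/short): A ≈ 1.414; B ≈ 1.486; C ≈ 1.387; D ≈ 1.344; E ≈ 1.587.
4:3 ≈ 1.333; option D is nearest (Δ 0.011).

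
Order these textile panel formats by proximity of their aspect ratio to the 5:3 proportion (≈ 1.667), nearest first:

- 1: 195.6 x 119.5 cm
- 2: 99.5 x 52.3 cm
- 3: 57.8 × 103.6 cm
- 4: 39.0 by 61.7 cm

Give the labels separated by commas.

1, 4, 3, 2

1: 195.6/119.5 ≈ 1.637 → |1.637 − 1.667| = 0.030
2: 99.5/52.3 ≈ 1.902 → |1.902 − 1.667| = 0.235
3: 103.6/57.8 ≈ 1.792 → |1.792 − 1.667| = 0.125
4: 61.7/39.0 ≈ 1.582 → |1.582 − 1.667| = 0.085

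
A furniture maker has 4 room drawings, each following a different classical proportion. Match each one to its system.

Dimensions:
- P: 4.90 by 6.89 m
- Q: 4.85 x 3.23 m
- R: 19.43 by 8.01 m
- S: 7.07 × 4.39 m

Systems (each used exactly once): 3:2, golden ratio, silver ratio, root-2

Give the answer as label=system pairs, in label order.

Ratios: P ≈ 1.406; Q ≈ 1.502; R ≈ 2.426; S ≈ 1.610.
Targets: 3:2 ≈ 1.500; golden ratio ≈ 1.618; silver ratio ≈ 2.414; root-2 ≈ 1.414.

P=root-2, Q=3:2, R=silver ratio, S=golden ratio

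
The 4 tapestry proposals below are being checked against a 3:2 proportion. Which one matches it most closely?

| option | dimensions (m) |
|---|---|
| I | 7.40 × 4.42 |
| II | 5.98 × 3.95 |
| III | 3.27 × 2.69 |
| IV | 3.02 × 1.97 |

II

Ratios (long/short): I ≈ 1.674; II ≈ 1.514; III ≈ 1.216; IV ≈ 1.533.
3:2 ≈ 1.500; option II is nearest (Δ 0.014).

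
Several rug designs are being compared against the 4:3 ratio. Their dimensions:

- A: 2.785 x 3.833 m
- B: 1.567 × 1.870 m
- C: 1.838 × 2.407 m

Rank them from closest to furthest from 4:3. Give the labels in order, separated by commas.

C, A, B

Ratios: A = 3.833 / 2.785 ≈ 1.376; B = 1.870 / 1.567 ≈ 1.193; C = 2.407 / 1.838 ≈ 1.310.
|Δ from 1.333|: A 0.043; B 0.140; C 0.023.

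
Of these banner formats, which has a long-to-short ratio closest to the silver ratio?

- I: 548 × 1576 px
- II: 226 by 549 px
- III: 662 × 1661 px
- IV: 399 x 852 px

Target silver ratio ≈ 2.414.
I: 2.876 (Δ0.462)  II: 2.429 (Δ0.015)  III: 2.509 (Δ0.095)  IV: 2.135 (Δ0.279)

II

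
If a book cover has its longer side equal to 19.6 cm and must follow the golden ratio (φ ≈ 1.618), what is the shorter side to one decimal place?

golden ratio ≈ 1.61803.
Shorter side = 19.6 ÷ 1.61803 ≈ 12.113 → 12.1 cm.

12.1 cm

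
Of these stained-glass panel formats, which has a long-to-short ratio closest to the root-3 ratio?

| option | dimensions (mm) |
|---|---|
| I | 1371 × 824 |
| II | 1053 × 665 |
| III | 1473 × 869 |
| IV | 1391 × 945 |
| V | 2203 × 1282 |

Ratios (long/short): I ≈ 1.664; II ≈ 1.583; III ≈ 1.695; IV ≈ 1.472; V ≈ 1.718.
root-3 ≈ 1.732; option V is nearest (Δ 0.014).

V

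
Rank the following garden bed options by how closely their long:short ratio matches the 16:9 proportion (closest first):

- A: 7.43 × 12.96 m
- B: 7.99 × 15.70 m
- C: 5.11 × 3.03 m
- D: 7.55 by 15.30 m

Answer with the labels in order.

A: 12.96/7.43 ≈ 1.744 → |1.744 − 1.778| = 0.034
B: 15.70/7.99 ≈ 1.965 → |1.965 − 1.778| = 0.187
C: 5.11/3.03 ≈ 1.686 → |1.686 − 1.778| = 0.092
D: 15.30/7.55 ≈ 2.026 → |2.026 − 1.778| = 0.248

A, C, B, D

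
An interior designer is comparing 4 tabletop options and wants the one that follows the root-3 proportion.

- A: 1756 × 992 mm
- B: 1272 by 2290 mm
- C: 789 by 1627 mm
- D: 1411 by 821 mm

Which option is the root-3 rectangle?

Ratios (long/short): A ≈ 1.770; B ≈ 1.800; C ≈ 2.062; D ≈ 1.719.
root-3 ≈ 1.732; option D is nearest (Δ 0.013).

D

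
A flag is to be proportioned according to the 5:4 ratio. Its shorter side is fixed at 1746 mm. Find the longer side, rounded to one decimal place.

2182.5 mm

5:4 = 1.25000.
Longer side = 1746 × 1.25000 ≈ 2182.500 → 2182.5 mm.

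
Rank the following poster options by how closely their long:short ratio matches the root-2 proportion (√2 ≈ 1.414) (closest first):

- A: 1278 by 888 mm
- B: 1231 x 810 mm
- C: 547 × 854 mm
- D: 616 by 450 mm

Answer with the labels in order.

A, D, B, C

Ratios: A = 1278 / 888 ≈ 1.439; B = 1231 / 810 ≈ 1.520; C = 854 / 547 ≈ 1.561; D = 616 / 450 ≈ 1.369.
|Δ from 1.414|: A 0.025; B 0.106; C 0.147; D 0.045.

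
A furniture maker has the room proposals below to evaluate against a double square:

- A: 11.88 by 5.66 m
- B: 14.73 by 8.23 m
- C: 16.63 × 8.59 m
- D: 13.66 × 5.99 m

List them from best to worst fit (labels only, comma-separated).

C, A, B, D

A: 11.88/5.66 ≈ 2.099 → |2.099 − 2.000| = 0.099
B: 14.73/8.23 ≈ 1.790 → |1.790 − 2.000| = 0.210
C: 16.63/8.59 ≈ 1.936 → |1.936 − 2.000| = 0.064
D: 13.66/5.99 ≈ 2.280 → |2.280 − 2.000| = 0.280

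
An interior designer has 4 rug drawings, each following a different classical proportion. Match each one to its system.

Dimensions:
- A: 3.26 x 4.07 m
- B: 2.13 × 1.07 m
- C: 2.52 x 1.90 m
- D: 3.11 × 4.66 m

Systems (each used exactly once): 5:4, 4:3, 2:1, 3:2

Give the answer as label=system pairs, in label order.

A=5:4, B=2:1, C=4:3, D=3:2

A = 4.07/3.26 ≈ 1.248 → 5:4 (1.250)
B = 2.13/1.07 ≈ 1.991 → 2:1 (2.000)
C = 2.52/1.90 ≈ 1.326 → 4:3 (1.333)
D = 4.66/3.11 ≈ 1.498 → 3:2 (1.500)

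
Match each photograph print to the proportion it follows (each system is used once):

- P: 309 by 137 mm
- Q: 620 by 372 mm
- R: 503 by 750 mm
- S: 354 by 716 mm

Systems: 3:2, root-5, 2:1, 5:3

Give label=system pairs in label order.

P = 309/137 ≈ 2.255 → root-5 (2.236)
Q = 620/372 ≈ 1.667 → 5:3 (1.667)
R = 750/503 ≈ 1.491 → 3:2 (1.500)
S = 716/354 ≈ 2.023 → 2:1 (2.000)

P=root-5, Q=5:3, R=3:2, S=2:1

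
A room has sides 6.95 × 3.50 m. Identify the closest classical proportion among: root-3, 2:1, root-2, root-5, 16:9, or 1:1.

2:1

Ratio = 6.95 / 3.50 ≈ 1.986.
Distances: root-3 1.732 (Δ 0.254); 2:1 2.000 (Δ 0.014); root-2 1.414 (Δ 0.572); root-5 2.236 (Δ 0.250); 16:9 1.778 (Δ 0.208); 1:1 1.000 (Δ 0.986).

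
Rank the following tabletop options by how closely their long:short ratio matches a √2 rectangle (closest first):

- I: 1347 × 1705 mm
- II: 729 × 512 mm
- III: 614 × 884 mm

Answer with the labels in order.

Ratios: I = 1705 / 1347 ≈ 1.266; II = 729 / 512 ≈ 1.424; III = 884 / 614 ≈ 1.440.
|Δ from 1.414|: I 0.148; II 0.010; III 0.026.

II, III, I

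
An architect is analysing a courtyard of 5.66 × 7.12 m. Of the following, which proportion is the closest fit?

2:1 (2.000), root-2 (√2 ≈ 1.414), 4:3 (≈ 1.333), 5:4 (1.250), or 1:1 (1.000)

5:4

Ratio = 7.12 / 5.66 ≈ 1.258.
Distances: 2:1 2.000 (Δ 0.742); root-2 1.414 (Δ 0.156); 4:3 1.333 (Δ 0.075); 5:4 1.250 (Δ 0.008); 1:1 1.000 (Δ 0.258).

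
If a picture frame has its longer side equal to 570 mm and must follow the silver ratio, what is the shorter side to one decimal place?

silver ratio ≈ 2.41421.
Shorter side = 570 ÷ 2.41421 ≈ 236.102 → 236.1 mm.

236.1 mm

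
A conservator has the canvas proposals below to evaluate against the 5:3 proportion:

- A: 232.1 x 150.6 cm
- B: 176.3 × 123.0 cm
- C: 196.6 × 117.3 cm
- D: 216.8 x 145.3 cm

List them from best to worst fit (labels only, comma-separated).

C, A, D, B

A: 232.1/150.6 ≈ 1.541 → |1.541 − 1.667| = 0.126
B: 176.3/123.0 ≈ 1.433 → |1.433 − 1.667| = 0.234
C: 196.6/117.3 ≈ 1.676 → |1.676 − 1.667| = 0.009
D: 216.8/145.3 ≈ 1.492 → |1.492 − 1.667| = 0.175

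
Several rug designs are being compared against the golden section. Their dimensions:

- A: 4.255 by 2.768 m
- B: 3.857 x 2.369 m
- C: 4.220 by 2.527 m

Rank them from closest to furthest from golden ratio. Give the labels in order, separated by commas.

B, C, A

A: 4.255/2.768 ≈ 1.537 → |1.537 − 1.618| = 0.081
B: 3.857/2.369 ≈ 1.628 → |1.628 − 1.618| = 0.010
C: 4.220/2.527 ≈ 1.670 → |1.670 − 1.618| = 0.052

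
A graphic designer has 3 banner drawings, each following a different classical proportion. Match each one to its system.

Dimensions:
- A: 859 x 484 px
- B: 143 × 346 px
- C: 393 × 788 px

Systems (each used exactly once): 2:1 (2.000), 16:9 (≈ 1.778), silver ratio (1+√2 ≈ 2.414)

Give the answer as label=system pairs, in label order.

A = 859/484 ≈ 1.775 → 16:9 (1.778)
B = 346/143 ≈ 2.420 → silver ratio (2.414)
C = 788/393 ≈ 2.005 → 2:1 (2.000)

A=16:9, B=silver ratio, C=2:1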